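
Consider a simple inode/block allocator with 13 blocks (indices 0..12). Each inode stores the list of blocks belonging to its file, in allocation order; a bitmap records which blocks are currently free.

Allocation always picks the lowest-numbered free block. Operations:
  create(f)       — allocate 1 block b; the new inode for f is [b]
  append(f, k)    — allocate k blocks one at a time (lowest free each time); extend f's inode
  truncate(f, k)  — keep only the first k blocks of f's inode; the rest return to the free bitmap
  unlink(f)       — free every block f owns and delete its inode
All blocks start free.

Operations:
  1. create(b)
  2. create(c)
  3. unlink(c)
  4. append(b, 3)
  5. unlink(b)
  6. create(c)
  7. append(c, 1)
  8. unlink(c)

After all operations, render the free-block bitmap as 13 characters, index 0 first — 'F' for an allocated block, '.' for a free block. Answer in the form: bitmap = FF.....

  1. create(b)  ⇒  F............  {b→[0]}
  2. create(c)  ⇒  FF...........  {b→[0]; c→[1]}
  3. unlink(c)  ⇒  F............  {b→[0]}
  4. append(b, 3)  ⇒  FFFF.........  {b→[0, 1, 2, 3]}
  5. unlink(b)  ⇒  .............  {}
  6. create(c)  ⇒  F............  {c→[0]}
  7. append(c, 1)  ⇒  FF...........  {c→[0, 1]}
  8. unlink(c)  ⇒  .............  {}

bitmap = .............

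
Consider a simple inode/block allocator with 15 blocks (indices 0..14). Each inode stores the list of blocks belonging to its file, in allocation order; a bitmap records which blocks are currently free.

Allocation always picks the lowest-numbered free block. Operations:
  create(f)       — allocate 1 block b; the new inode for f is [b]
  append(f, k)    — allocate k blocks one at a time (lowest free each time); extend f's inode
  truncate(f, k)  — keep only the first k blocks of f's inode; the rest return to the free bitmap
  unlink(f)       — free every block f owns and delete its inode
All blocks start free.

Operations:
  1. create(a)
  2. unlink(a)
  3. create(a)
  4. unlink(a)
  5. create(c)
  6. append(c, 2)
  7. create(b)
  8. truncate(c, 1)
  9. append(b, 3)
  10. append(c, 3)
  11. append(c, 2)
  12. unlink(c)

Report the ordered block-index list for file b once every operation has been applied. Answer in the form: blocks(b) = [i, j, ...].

  1. create(a)  ⇒  F..............  {a→[0]}
  2. unlink(a)  ⇒  ...............  {}
  3. create(a)  ⇒  F..............  {a→[0]}
  4. unlink(a)  ⇒  ...............  {}
  5. create(c)  ⇒  F..............  {c→[0]}
  6. append(c, 2)  ⇒  FFF............  {c→[0, 1, 2]}
  7. create(b)  ⇒  FFFF...........  {b→[3]; c→[0, 1, 2]}
  8. truncate(c, 1)  ⇒  F..F...........  {b→[3]; c→[0]}
  9. append(b, 3)  ⇒  FFFFF..........  {b→[3, 1, 2, 4]; c→[0]}
  10. append(c, 3)  ⇒  FFFFFFFF.......  {b→[3, 1, 2, 4]; c→[0, 5, 6, 7]}
  11. append(c, 2)  ⇒  FFFFFFFFFF.....  {b→[3, 1, 2, 4]; c→[0, 5, 6, 7, 8, 9]}
  12. unlink(c)  ⇒  .FFFF..........  {b→[3, 1, 2, 4]}

blocks(b) = [3, 1, 2, 4]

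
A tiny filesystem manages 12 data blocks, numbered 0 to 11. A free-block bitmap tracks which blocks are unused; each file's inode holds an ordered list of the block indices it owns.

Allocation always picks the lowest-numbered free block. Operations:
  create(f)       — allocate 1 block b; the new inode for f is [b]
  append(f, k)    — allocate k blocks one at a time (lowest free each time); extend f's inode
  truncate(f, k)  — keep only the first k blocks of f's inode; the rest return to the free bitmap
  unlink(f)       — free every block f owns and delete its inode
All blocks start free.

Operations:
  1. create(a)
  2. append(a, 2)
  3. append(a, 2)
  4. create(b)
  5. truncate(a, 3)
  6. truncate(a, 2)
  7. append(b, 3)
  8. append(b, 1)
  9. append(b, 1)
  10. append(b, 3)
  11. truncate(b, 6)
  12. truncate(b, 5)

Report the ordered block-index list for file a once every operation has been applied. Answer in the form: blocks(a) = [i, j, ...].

[1] create(a) — a=0 (map F...........)
[2] append(a, 2) — a=0,1,2 (map FFF.........)
[3] append(a, 2) — a=0,1,2,3,4 (map FFFFF.......)
[4] create(b) — a=0,1,2,3,4 b=5 (map FFFFFF......)
[5] truncate(a, 3) — a=0,1,2 b=5 (map FFF..F......)
[6] truncate(a, 2) — a=0,1 b=5 (map FF...F......)
[7] append(b, 3) — a=0,1 b=5,2,3,4 (map FFFFFF......)
[8] append(b, 1) — a=0,1 b=5,2,3,4,6 (map FFFFFFF.....)
[9] append(b, 1) — a=0,1 b=5,2,3,4,6,7 (map FFFFFFFF....)
[10] append(b, 3) — a=0,1 b=5,2,3,4,6,7,8,9,10 (map FFFFFFFFFFF.)
[11] truncate(b, 6) — a=0,1 b=5,2,3,4,6,7 (map FFFFFFFF....)
[12] truncate(b, 5) — a=0,1 b=5,2,3,4,6 (map FFFFFFF.....)

blocks(a) = [0, 1]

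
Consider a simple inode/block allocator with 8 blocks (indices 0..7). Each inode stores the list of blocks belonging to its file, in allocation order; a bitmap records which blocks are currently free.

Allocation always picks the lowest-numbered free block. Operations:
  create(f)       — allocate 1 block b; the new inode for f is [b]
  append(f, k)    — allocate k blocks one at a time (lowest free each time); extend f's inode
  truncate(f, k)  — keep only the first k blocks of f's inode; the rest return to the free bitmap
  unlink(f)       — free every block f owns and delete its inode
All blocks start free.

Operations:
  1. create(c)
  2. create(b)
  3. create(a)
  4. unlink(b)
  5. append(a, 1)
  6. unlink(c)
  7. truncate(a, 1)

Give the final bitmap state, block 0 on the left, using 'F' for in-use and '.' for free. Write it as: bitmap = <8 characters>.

after create(c) → c:[0]  free=[F.......]
after create(b) → b:[1], c:[0]  free=[FF......]
after create(a) → a:[2], b:[1], c:[0]  free=[FFF.....]
after unlink(b) → a:[2], c:[0]  free=[F.F.....]
after append(a, 1) → a:[2, 1], c:[0]  free=[FFF.....]
after unlink(c) → a:[2, 1]  free=[.FF.....]
after truncate(a, 1) → a:[2]  free=[..F.....]

bitmap = ..F.....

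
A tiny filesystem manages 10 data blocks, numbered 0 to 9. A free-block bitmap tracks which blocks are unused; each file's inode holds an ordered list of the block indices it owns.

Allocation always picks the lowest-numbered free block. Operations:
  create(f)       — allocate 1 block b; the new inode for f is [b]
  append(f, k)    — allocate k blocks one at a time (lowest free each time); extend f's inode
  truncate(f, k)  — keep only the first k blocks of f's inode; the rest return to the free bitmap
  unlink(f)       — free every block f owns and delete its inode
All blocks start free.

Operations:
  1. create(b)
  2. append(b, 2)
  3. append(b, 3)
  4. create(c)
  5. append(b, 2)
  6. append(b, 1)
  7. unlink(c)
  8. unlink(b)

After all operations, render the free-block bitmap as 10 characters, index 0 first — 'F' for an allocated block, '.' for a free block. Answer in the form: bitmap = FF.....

bitmap = ..........

[1] create(b) — b=0 (map F.........)
[2] append(b, 2) — b=0,1,2 (map FFF.......)
[3] append(b, 3) — b=0,1,2,3,4,5 (map FFFFFF....)
[4] create(c) — b=0,1,2,3,4,5 c=6 (map FFFFFFF...)
[5] append(b, 2) — b=0,1,2,3,4,5,7,8 c=6 (map FFFFFFFFF.)
[6] append(b, 1) — b=0,1,2,3,4,5,7,8,9 c=6 (map FFFFFFFFFF)
[7] unlink(c) — b=0,1,2,3,4,5,7,8,9 (map FFFFFF.FFF)
[8] unlink(b) —  (map ..........)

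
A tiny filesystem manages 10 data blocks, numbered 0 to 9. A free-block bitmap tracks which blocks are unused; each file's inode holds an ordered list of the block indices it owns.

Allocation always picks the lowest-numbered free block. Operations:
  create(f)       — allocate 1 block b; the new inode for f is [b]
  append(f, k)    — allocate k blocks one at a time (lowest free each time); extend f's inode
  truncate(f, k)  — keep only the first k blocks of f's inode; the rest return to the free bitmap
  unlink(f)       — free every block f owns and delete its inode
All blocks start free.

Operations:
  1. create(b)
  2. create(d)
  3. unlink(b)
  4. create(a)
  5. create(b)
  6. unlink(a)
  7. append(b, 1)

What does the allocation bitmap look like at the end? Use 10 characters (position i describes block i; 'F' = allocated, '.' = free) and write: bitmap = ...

bitmap = FFF.......

after create(b) → b:[0]  free=[F.........]
after create(d) → b:[0], d:[1]  free=[FF........]
after unlink(b) → d:[1]  free=[.F........]
after create(a) → a:[0], d:[1]  free=[FF........]
after create(b) → a:[0], b:[2], d:[1]  free=[FFF.......]
after unlink(a) → b:[2], d:[1]  free=[.FF.......]
after append(b, 1) → b:[2, 0], d:[1]  free=[FFF.......]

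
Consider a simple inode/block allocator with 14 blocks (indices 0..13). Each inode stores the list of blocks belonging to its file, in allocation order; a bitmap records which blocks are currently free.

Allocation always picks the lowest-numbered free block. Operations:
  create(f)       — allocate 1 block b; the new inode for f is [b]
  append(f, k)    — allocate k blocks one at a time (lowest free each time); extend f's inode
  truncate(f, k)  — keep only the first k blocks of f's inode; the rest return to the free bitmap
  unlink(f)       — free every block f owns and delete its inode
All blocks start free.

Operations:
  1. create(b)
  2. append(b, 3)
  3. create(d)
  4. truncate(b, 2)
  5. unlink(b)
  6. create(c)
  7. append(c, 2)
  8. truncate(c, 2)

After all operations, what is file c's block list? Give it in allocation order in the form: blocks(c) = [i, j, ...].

blocks(c) = [0, 1]

  1. create(b)  ⇒  F.............  {b→[0]}
  2. append(b, 3)  ⇒  FFFF..........  {b→[0, 1, 2, 3]}
  3. create(d)  ⇒  FFFFF.........  {b→[0, 1, 2, 3]; d→[4]}
  4. truncate(b, 2)  ⇒  FF..F.........  {b→[0, 1]; d→[4]}
  5. unlink(b)  ⇒  ....F.........  {d→[4]}
  6. create(c)  ⇒  F...F.........  {c→[0]; d→[4]}
  7. append(c, 2)  ⇒  FFF.F.........  {c→[0, 1, 2]; d→[4]}
  8. truncate(c, 2)  ⇒  FF..F.........  {c→[0, 1]; d→[4]}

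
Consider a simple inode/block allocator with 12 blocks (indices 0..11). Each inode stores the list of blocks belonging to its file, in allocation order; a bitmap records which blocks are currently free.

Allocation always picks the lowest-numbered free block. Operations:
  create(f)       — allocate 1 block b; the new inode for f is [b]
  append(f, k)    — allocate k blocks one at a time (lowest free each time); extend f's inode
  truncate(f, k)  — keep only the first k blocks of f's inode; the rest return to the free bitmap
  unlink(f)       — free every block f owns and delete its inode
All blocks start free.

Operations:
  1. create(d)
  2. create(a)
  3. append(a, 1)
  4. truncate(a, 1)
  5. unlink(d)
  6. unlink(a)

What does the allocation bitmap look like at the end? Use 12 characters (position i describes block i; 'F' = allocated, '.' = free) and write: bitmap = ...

after create(d) → d:[0]  free=[F...........]
after create(a) → a:[1], d:[0]  free=[FF..........]
after append(a, 1) → a:[1, 2], d:[0]  free=[FFF.........]
after truncate(a, 1) → a:[1], d:[0]  free=[FF..........]
after unlink(d) → a:[1]  free=[.F..........]
after unlink(a) →   free=[............]

bitmap = ............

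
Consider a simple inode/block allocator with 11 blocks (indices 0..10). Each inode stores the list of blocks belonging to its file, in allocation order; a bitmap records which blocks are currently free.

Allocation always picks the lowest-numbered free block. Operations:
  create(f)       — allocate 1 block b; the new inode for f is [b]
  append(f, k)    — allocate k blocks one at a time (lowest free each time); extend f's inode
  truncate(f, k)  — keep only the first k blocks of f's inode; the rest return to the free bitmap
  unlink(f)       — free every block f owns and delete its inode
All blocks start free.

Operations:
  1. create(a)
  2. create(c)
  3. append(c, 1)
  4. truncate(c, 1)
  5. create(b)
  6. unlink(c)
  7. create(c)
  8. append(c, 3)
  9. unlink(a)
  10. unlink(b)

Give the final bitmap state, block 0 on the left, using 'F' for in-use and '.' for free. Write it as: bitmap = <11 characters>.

  1. create(a)  ⇒  F..........  {a→[0]}
  2. create(c)  ⇒  FF.........  {a→[0]; c→[1]}
  3. append(c, 1)  ⇒  FFF........  {a→[0]; c→[1, 2]}
  4. truncate(c, 1)  ⇒  FF.........  {a→[0]; c→[1]}
  5. create(b)  ⇒  FFF........  {a→[0]; b→[2]; c→[1]}
  6. unlink(c)  ⇒  F.F........  {a→[0]; b→[2]}
  7. create(c)  ⇒  FFF........  {a→[0]; b→[2]; c→[1]}
  8. append(c, 3)  ⇒  FFFFFF.....  {a→[0]; b→[2]; c→[1, 3, 4, 5]}
  9. unlink(a)  ⇒  .FFFFF.....  {b→[2]; c→[1, 3, 4, 5]}
  10. unlink(b)  ⇒  .F.FFF.....  {c→[1, 3, 4, 5]}

bitmap = .F.FFF.....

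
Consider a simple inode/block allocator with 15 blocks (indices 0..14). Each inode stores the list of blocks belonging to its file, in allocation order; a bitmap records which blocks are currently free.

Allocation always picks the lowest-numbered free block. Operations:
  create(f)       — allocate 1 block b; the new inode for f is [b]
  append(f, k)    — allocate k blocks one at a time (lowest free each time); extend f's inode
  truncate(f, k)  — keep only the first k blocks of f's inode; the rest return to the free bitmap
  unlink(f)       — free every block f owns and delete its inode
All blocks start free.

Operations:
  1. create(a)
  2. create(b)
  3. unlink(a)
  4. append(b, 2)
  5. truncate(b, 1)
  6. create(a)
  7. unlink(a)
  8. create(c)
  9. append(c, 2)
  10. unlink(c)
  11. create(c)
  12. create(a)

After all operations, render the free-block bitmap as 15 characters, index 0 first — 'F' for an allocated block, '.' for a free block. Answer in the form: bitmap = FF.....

[1] create(a) — a=0 (map F..............)
[2] create(b) — a=0 b=1 (map FF.............)
[3] unlink(a) — b=1 (map .F.............)
[4] append(b, 2) — b=1,0,2 (map FFF............)
[5] truncate(b, 1) — b=1 (map .F.............)
[6] create(a) — a=0 b=1 (map FF.............)
[7] unlink(a) — b=1 (map .F.............)
[8] create(c) — b=1 c=0 (map FF.............)
[9] append(c, 2) — b=1 c=0,2,3 (map FFFF...........)
[10] unlink(c) — b=1 (map .F.............)
[11] create(c) — b=1 c=0 (map FF.............)
[12] create(a) — a=2 b=1 c=0 (map FFF............)

bitmap = FFF............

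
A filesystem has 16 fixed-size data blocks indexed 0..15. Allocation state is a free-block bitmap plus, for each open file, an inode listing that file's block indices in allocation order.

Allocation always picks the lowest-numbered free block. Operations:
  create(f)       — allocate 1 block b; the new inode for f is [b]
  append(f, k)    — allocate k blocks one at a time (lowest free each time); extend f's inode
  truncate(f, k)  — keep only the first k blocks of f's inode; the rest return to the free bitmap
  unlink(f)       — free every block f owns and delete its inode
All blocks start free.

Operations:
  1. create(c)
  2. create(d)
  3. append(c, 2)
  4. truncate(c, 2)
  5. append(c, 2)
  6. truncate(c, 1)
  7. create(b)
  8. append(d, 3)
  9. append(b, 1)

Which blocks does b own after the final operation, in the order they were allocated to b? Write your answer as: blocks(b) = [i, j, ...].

create(c): bitmap=F............... | c=[0]
create(d): bitmap=FF.............. | c=[0] d=[1]
append(c, 2): bitmap=FFFF............ | c=[0, 2, 3] d=[1]
truncate(c, 2): bitmap=FFF............. | c=[0, 2] d=[1]
append(c, 2): bitmap=FFFFF........... | c=[0, 2, 3, 4] d=[1]
truncate(c, 1): bitmap=FF.............. | c=[0] d=[1]
create(b): bitmap=FFF............. | b=[2] c=[0] d=[1]
append(d, 3): bitmap=FFFFFF.......... | b=[2] c=[0] d=[1, 3, 4, 5]
append(b, 1): bitmap=FFFFFFF......... | b=[2, 6] c=[0] d=[1, 3, 4, 5]

blocks(b) = [2, 6]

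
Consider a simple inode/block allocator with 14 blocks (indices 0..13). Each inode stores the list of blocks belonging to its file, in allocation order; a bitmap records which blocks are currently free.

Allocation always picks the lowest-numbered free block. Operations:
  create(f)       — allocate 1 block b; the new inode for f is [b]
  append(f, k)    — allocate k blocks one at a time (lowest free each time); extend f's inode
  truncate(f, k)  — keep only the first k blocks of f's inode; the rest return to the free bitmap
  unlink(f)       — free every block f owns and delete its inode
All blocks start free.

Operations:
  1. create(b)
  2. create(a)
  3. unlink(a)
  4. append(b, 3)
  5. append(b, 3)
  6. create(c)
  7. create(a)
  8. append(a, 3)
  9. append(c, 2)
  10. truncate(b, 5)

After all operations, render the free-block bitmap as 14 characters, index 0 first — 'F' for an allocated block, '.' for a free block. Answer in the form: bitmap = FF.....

after create(b) → b:[0]  free=[F.............]
after create(a) → a:[1], b:[0]  free=[FF............]
after unlink(a) → b:[0]  free=[F.............]
after append(b, 3) → b:[0, 1, 2, 3]  free=[FFFF..........]
after append(b, 3) → b:[0, 1, 2, 3, 4, 5, 6]  free=[FFFFFFF.......]
after create(c) → b:[0, 1, 2, 3, 4, 5, 6], c:[7]  free=[FFFFFFFF......]
after create(a) → a:[8], b:[0, 1, 2, 3, 4, 5, 6], c:[7]  free=[FFFFFFFFF.....]
after append(a, 3) → a:[8, 9, 10, 11], b:[0, 1, 2, 3, 4, 5, 6], c:[7]  free=[FFFFFFFFFFFF..]
after append(c, 2) → a:[8, 9, 10, 11], b:[0, 1, 2, 3, 4, 5, 6], c:[7, 12, 13]  free=[FFFFFFFFFFFFFF]
after truncate(b, 5) → a:[8, 9, 10, 11], b:[0, 1, 2, 3, 4], c:[7, 12, 13]  free=[FFFFF..FFFFFFF]

bitmap = FFFFF..FFFFFFF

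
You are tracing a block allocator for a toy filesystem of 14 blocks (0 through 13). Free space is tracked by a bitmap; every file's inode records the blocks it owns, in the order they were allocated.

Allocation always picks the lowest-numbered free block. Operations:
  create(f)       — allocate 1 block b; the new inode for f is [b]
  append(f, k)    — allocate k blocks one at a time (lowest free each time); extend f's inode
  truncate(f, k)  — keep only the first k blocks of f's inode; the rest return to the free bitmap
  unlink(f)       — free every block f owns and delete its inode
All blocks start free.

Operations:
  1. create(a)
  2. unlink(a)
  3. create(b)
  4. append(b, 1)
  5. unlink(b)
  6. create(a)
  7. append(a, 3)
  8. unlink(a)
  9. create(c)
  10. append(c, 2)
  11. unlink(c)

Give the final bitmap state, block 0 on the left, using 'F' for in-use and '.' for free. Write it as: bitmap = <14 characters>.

bitmap = ..............

after create(a) → a:[0]  free=[F.............]
after unlink(a) →   free=[..............]
after create(b) → b:[0]  free=[F.............]
after append(b, 1) → b:[0, 1]  free=[FF............]
after unlink(b) →   free=[..............]
after create(a) → a:[0]  free=[F.............]
after append(a, 3) → a:[0, 1, 2, 3]  free=[FFFF..........]
after unlink(a) →   free=[..............]
after create(c) → c:[0]  free=[F.............]
after append(c, 2) → c:[0, 1, 2]  free=[FFF...........]
after unlink(c) →   free=[..............]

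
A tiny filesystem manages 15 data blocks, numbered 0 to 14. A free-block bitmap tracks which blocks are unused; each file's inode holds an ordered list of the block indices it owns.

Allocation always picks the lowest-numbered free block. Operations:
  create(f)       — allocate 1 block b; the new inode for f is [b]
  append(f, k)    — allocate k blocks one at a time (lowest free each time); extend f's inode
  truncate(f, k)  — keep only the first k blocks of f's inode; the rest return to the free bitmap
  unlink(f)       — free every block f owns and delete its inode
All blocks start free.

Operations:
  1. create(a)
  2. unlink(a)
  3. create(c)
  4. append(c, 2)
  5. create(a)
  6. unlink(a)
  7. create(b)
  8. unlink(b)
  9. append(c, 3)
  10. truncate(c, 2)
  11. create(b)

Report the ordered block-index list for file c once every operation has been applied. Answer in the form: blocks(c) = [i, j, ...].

blocks(c) = [0, 1]

  1. create(a)  ⇒  F..............  {a→[0]}
  2. unlink(a)  ⇒  ...............  {}
  3. create(c)  ⇒  F..............  {c→[0]}
  4. append(c, 2)  ⇒  FFF............  {c→[0, 1, 2]}
  5. create(a)  ⇒  FFFF...........  {a→[3]; c→[0, 1, 2]}
  6. unlink(a)  ⇒  FFF............  {c→[0, 1, 2]}
  7. create(b)  ⇒  FFFF...........  {b→[3]; c→[0, 1, 2]}
  8. unlink(b)  ⇒  FFF............  {c→[0, 1, 2]}
  9. append(c, 3)  ⇒  FFFFFF.........  {c→[0, 1, 2, 3, 4, 5]}
  10. truncate(c, 2)  ⇒  FF.............  {c→[0, 1]}
  11. create(b)  ⇒  FFF............  {b→[2]; c→[0, 1]}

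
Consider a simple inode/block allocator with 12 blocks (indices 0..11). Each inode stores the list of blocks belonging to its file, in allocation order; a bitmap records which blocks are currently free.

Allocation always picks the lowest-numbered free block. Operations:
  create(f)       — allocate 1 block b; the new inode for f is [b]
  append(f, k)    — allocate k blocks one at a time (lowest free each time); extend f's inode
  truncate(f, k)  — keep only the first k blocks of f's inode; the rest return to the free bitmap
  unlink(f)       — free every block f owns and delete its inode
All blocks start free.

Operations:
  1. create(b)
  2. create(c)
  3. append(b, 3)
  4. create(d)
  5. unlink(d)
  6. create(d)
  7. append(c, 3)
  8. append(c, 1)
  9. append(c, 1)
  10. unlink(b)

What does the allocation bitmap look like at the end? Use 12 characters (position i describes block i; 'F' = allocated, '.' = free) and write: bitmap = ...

bitmap = .F...FFFFFF.

create(b): bitmap=F........... | b=[0]
create(c): bitmap=FF.......... | b=[0] c=[1]
append(b, 3): bitmap=FFFFF....... | b=[0, 2, 3, 4] c=[1]
create(d): bitmap=FFFFFF...... | b=[0, 2, 3, 4] c=[1] d=[5]
unlink(d): bitmap=FFFFF....... | b=[0, 2, 3, 4] c=[1]
create(d): bitmap=FFFFFF...... | b=[0, 2, 3, 4] c=[1] d=[5]
append(c, 3): bitmap=FFFFFFFFF... | b=[0, 2, 3, 4] c=[1, 6, 7, 8] d=[5]
append(c, 1): bitmap=FFFFFFFFFF.. | b=[0, 2, 3, 4] c=[1, 6, 7, 8, 9] d=[5]
append(c, 1): bitmap=FFFFFFFFFFF. | b=[0, 2, 3, 4] c=[1, 6, 7, 8, 9, 10] d=[5]
unlink(b): bitmap=.F...FFFFFF. | c=[1, 6, 7, 8, 9, 10] d=[5]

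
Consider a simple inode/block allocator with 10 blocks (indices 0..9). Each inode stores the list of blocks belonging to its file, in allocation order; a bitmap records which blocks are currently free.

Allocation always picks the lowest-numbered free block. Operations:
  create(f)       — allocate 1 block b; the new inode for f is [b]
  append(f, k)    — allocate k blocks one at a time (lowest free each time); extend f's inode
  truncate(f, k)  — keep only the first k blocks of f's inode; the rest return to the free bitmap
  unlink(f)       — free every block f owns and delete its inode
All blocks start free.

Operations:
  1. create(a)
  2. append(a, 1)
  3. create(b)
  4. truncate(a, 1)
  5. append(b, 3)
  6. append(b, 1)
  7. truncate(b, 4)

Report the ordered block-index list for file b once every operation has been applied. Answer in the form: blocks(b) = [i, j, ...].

blocks(b) = [2, 1, 3, 4]

  1. create(a)  ⇒  F.........  {a→[0]}
  2. append(a, 1)  ⇒  FF........  {a→[0, 1]}
  3. create(b)  ⇒  FFF.......  {a→[0, 1]; b→[2]}
  4. truncate(a, 1)  ⇒  F.F.......  {a→[0]; b→[2]}
  5. append(b, 3)  ⇒  FFFFF.....  {a→[0]; b→[2, 1, 3, 4]}
  6. append(b, 1)  ⇒  FFFFFF....  {a→[0]; b→[2, 1, 3, 4, 5]}
  7. truncate(b, 4)  ⇒  FFFFF.....  {a→[0]; b→[2, 1, 3, 4]}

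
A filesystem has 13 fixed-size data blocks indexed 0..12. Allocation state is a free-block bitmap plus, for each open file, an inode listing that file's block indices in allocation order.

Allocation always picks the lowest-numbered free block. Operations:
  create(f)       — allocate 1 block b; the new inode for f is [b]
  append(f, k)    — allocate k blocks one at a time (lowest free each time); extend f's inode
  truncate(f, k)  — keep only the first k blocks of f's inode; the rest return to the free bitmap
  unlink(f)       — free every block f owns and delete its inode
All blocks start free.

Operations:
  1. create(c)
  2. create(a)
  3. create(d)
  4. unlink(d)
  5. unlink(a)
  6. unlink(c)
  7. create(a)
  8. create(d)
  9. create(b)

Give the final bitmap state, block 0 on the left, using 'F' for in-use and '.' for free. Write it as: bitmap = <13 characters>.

bitmap = FFF..........

after create(c) → c:[0]  free=[F............]
after create(a) → a:[1], c:[0]  free=[FF...........]
after create(d) → a:[1], c:[0], d:[2]  free=[FFF..........]
after unlink(d) → a:[1], c:[0]  free=[FF...........]
after unlink(a) → c:[0]  free=[F............]
after unlink(c) →   free=[.............]
after create(a) → a:[0]  free=[F............]
after create(d) → a:[0], d:[1]  free=[FF...........]
after create(b) → a:[0], b:[2], d:[1]  free=[FFF..........]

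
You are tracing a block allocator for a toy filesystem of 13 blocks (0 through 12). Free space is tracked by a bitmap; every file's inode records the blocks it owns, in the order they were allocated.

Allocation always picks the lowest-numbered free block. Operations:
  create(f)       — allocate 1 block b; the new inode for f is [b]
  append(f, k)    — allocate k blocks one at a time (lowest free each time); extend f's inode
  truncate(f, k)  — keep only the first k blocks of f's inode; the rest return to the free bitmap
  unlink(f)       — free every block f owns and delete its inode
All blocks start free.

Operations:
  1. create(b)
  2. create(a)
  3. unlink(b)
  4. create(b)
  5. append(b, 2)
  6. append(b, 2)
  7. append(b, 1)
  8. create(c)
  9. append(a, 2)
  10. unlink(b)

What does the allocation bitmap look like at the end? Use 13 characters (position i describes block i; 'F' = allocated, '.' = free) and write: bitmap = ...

create(b): bitmap=F............ | b=[0]
create(a): bitmap=FF........... | a=[1] b=[0]
unlink(b): bitmap=.F........... | a=[1]
create(b): bitmap=FF........... | a=[1] b=[0]
append(b, 2): bitmap=FFFF......... | a=[1] b=[0, 2, 3]
append(b, 2): bitmap=FFFFFF....... | a=[1] b=[0, 2, 3, 4, 5]
append(b, 1): bitmap=FFFFFFF...... | a=[1] b=[0, 2, 3, 4, 5, 6]
create(c): bitmap=FFFFFFFF..... | a=[1] b=[0, 2, 3, 4, 5, 6] c=[7]
append(a, 2): bitmap=FFFFFFFFFF... | a=[1, 8, 9] b=[0, 2, 3, 4, 5, 6] c=[7]
unlink(b): bitmap=.F.....FFF... | a=[1, 8, 9] c=[7]

bitmap = .F.....FFF...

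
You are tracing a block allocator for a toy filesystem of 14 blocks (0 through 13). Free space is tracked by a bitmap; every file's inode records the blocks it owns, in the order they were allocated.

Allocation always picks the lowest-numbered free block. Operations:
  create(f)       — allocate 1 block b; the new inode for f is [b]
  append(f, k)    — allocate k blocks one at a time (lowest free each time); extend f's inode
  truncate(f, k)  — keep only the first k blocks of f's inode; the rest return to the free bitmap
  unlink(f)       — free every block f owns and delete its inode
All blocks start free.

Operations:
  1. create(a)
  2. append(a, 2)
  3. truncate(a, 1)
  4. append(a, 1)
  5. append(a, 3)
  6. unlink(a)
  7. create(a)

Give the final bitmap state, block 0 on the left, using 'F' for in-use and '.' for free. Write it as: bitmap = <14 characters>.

bitmap = F.............

after create(a) → a:[0]  free=[F.............]
after append(a, 2) → a:[0, 1, 2]  free=[FFF...........]
after truncate(a, 1) → a:[0]  free=[F.............]
after append(a, 1) → a:[0, 1]  free=[FF............]
after append(a, 3) → a:[0, 1, 2, 3, 4]  free=[FFFFF.........]
after unlink(a) →   free=[..............]
after create(a) → a:[0]  free=[F.............]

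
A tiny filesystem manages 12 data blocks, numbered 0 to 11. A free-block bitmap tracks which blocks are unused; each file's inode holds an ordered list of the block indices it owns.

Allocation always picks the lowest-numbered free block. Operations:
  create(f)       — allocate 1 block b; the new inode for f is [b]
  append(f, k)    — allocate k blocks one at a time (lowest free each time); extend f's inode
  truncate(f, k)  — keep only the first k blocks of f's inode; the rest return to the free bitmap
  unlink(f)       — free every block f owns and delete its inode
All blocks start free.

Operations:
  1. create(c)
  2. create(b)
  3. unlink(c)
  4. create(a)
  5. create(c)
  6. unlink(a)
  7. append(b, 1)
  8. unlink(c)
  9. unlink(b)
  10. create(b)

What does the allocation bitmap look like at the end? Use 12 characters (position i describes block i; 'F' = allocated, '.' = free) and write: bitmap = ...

  1. create(c)  ⇒  F...........  {c→[0]}
  2. create(b)  ⇒  FF..........  {b→[1]; c→[0]}
  3. unlink(c)  ⇒  .F..........  {b→[1]}
  4. create(a)  ⇒  FF..........  {a→[0]; b→[1]}
  5. create(c)  ⇒  FFF.........  {a→[0]; b→[1]; c→[2]}
  6. unlink(a)  ⇒  .FF.........  {b→[1]; c→[2]}
  7. append(b, 1)  ⇒  FFF.........  {b→[1, 0]; c→[2]}
  8. unlink(c)  ⇒  FF..........  {b→[1, 0]}
  9. unlink(b)  ⇒  ............  {}
  10. create(b)  ⇒  F...........  {b→[0]}

bitmap = F...........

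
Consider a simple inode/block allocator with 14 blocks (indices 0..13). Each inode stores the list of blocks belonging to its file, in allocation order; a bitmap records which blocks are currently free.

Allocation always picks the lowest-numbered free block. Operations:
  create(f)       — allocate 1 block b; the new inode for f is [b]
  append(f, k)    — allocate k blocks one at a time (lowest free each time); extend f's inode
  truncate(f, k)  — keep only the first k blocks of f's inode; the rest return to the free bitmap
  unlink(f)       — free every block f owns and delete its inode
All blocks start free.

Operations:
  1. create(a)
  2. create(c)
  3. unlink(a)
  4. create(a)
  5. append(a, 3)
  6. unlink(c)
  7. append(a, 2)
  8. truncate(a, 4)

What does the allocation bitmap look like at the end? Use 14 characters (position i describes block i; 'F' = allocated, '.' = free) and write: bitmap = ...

bitmap = F.FFF.........

  1. create(a)  ⇒  F.............  {a→[0]}
  2. create(c)  ⇒  FF............  {a→[0]; c→[1]}
  3. unlink(a)  ⇒  .F............  {c→[1]}
  4. create(a)  ⇒  FF............  {a→[0]; c→[1]}
  5. append(a, 3)  ⇒  FFFFF.........  {a→[0, 2, 3, 4]; c→[1]}
  6. unlink(c)  ⇒  F.FFF.........  {a→[0, 2, 3, 4]}
  7. append(a, 2)  ⇒  FFFFFF........  {a→[0, 2, 3, 4, 1, 5]}
  8. truncate(a, 4)  ⇒  F.FFF.........  {a→[0, 2, 3, 4]}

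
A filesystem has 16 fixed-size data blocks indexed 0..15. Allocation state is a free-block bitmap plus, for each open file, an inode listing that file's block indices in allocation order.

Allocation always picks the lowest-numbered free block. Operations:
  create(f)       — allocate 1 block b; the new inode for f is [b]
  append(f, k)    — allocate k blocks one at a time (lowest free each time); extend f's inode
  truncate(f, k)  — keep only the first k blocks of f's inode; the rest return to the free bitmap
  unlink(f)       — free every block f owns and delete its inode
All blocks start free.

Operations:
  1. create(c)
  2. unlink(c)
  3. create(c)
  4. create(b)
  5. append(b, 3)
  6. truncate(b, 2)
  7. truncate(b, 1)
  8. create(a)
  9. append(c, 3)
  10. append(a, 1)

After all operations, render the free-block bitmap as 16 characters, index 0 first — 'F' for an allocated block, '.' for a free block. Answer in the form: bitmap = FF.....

  1. create(c)  ⇒  F...............  {c→[0]}
  2. unlink(c)  ⇒  ................  {}
  3. create(c)  ⇒  F...............  {c→[0]}
  4. create(b)  ⇒  FF..............  {b→[1]; c→[0]}
  5. append(b, 3)  ⇒  FFFFF...........  {b→[1, 2, 3, 4]; c→[0]}
  6. truncate(b, 2)  ⇒  FFF.............  {b→[1, 2]; c→[0]}
  7. truncate(b, 1)  ⇒  FF..............  {b→[1]; c→[0]}
  8. create(a)  ⇒  FFF.............  {a→[2]; b→[1]; c→[0]}
  9. append(c, 3)  ⇒  FFFFFF..........  {a→[2]; b→[1]; c→[0, 3, 4, 5]}
  10. append(a, 1)  ⇒  FFFFFFF.........  {a→[2, 6]; b→[1]; c→[0, 3, 4, 5]}

bitmap = FFFFFFF.........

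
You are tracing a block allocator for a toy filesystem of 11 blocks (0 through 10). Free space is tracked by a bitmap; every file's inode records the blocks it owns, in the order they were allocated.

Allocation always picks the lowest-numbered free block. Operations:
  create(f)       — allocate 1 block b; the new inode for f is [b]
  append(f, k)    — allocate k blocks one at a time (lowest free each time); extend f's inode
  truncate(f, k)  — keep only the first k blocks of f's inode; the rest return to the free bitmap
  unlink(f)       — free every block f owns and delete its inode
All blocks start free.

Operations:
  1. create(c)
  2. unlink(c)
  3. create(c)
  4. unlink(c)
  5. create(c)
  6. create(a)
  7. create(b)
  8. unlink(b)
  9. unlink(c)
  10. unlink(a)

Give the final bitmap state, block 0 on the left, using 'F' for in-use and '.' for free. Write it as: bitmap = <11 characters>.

bitmap = ...........

after create(c) → c:[0]  free=[F..........]
after unlink(c) →   free=[...........]
after create(c) → c:[0]  free=[F..........]
after unlink(c) →   free=[...........]
after create(c) → c:[0]  free=[F..........]
after create(a) → a:[1], c:[0]  free=[FF.........]
after create(b) → a:[1], b:[2], c:[0]  free=[FFF........]
after unlink(b) → a:[1], c:[0]  free=[FF.........]
after unlink(c) → a:[1]  free=[.F.........]
after unlink(a) →   free=[...........]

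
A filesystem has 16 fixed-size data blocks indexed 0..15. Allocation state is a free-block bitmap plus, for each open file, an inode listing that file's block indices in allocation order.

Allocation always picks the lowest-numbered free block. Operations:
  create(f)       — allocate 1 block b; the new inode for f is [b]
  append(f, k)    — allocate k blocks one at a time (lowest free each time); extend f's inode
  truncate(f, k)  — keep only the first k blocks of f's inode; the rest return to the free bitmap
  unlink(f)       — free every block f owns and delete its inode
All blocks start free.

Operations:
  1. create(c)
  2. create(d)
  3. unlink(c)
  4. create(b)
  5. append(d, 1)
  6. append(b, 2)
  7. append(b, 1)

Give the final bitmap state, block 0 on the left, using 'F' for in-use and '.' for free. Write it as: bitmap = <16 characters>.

bitmap = FFFFFF..........

  1. create(c)  ⇒  F...............  {c→[0]}
  2. create(d)  ⇒  FF..............  {c→[0]; d→[1]}
  3. unlink(c)  ⇒  .F..............  {d→[1]}
  4. create(b)  ⇒  FF..............  {b→[0]; d→[1]}
  5. append(d, 1)  ⇒  FFF.............  {b→[0]; d→[1, 2]}
  6. append(b, 2)  ⇒  FFFFF...........  {b→[0, 3, 4]; d→[1, 2]}
  7. append(b, 1)  ⇒  FFFFFF..........  {b→[0, 3, 4, 5]; d→[1, 2]}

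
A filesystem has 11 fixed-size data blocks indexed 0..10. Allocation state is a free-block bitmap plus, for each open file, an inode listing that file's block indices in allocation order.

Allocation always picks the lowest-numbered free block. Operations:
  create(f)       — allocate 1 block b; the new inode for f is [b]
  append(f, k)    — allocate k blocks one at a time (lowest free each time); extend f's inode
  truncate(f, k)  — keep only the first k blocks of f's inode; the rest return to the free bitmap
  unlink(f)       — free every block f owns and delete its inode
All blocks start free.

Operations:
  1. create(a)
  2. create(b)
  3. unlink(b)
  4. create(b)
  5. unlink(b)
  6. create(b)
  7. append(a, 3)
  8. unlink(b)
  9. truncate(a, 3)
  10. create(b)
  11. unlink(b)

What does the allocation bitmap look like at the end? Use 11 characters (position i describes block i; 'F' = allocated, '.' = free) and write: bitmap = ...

create(a): bitmap=F.......... | a=[0]
create(b): bitmap=FF......... | a=[0] b=[1]
unlink(b): bitmap=F.......... | a=[0]
create(b): bitmap=FF......... | a=[0] b=[1]
unlink(b): bitmap=F.......... | a=[0]
create(b): bitmap=FF......... | a=[0] b=[1]
append(a, 3): bitmap=FFFFF...... | a=[0, 2, 3, 4] b=[1]
unlink(b): bitmap=F.FFF...... | a=[0, 2, 3, 4]
truncate(a, 3): bitmap=F.FF....... | a=[0, 2, 3]
create(b): bitmap=FFFF....... | a=[0, 2, 3] b=[1]
unlink(b): bitmap=F.FF....... | a=[0, 2, 3]

bitmap = F.FF.......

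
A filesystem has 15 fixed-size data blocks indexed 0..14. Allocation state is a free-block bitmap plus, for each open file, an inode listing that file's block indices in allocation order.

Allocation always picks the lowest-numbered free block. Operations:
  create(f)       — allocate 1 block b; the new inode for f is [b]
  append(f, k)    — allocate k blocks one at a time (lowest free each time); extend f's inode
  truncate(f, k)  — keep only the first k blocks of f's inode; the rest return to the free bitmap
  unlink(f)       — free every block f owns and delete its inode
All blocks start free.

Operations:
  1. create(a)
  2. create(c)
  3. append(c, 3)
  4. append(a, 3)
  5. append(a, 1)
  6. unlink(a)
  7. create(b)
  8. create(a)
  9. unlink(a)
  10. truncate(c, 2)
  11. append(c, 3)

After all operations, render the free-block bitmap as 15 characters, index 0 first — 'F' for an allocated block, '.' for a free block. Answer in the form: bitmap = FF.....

bitmap = FFFFFF.........

  1. create(a)  ⇒  F..............  {a→[0]}
  2. create(c)  ⇒  FF.............  {a→[0]; c→[1]}
  3. append(c, 3)  ⇒  FFFFF..........  {a→[0]; c→[1, 2, 3, 4]}
  4. append(a, 3)  ⇒  FFFFFFFF.......  {a→[0, 5, 6, 7]; c→[1, 2, 3, 4]}
  5. append(a, 1)  ⇒  FFFFFFFFF......  {a→[0, 5, 6, 7, 8]; c→[1, 2, 3, 4]}
  6. unlink(a)  ⇒  .FFFF..........  {c→[1, 2, 3, 4]}
  7. create(b)  ⇒  FFFFF..........  {b→[0]; c→[1, 2, 3, 4]}
  8. create(a)  ⇒  FFFFFF.........  {a→[5]; b→[0]; c→[1, 2, 3, 4]}
  9. unlink(a)  ⇒  FFFFF..........  {b→[0]; c→[1, 2, 3, 4]}
  10. truncate(c, 2)  ⇒  FFF............  {b→[0]; c→[1, 2]}
  11. append(c, 3)  ⇒  FFFFFF.........  {b→[0]; c→[1, 2, 3, 4, 5]}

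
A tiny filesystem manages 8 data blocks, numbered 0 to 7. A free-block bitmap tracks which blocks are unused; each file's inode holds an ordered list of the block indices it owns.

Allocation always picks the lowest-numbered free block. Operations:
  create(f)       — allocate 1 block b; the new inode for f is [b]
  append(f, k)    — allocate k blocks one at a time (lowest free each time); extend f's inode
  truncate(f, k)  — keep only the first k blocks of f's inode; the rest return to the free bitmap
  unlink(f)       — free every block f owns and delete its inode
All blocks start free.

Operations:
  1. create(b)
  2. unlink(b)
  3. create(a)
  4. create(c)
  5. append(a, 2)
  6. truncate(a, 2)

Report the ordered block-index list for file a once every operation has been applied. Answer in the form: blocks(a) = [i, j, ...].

blocks(a) = [0, 2]

[1] create(b) — b=0 (map F.......)
[2] unlink(b) —  (map ........)
[3] create(a) — a=0 (map F.......)
[4] create(c) — a=0 c=1 (map FF......)
[5] append(a, 2) — a=0,2,3 c=1 (map FFFF....)
[6] truncate(a, 2) — a=0,2 c=1 (map FFF.....)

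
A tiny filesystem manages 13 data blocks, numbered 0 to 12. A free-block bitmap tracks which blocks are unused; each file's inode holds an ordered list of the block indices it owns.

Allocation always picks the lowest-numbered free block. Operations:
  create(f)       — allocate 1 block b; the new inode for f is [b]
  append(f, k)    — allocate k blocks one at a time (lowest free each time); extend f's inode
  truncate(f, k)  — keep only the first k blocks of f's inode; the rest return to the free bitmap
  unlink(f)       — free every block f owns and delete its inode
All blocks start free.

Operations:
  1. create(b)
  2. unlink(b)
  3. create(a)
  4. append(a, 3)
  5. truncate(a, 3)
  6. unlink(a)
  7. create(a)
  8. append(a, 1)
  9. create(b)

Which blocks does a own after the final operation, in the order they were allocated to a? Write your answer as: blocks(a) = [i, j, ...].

[1] create(b) — b=0 (map F............)
[2] unlink(b) —  (map .............)
[3] create(a) — a=0 (map F............)
[4] append(a, 3) — a=0,1,2,3 (map FFFF.........)
[5] truncate(a, 3) — a=0,1,2 (map FFF..........)
[6] unlink(a) —  (map .............)
[7] create(a) — a=0 (map F............)
[8] append(a, 1) — a=0,1 (map FF...........)
[9] create(b) — a=0,1 b=2 (map FFF..........)

blocks(a) = [0, 1]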